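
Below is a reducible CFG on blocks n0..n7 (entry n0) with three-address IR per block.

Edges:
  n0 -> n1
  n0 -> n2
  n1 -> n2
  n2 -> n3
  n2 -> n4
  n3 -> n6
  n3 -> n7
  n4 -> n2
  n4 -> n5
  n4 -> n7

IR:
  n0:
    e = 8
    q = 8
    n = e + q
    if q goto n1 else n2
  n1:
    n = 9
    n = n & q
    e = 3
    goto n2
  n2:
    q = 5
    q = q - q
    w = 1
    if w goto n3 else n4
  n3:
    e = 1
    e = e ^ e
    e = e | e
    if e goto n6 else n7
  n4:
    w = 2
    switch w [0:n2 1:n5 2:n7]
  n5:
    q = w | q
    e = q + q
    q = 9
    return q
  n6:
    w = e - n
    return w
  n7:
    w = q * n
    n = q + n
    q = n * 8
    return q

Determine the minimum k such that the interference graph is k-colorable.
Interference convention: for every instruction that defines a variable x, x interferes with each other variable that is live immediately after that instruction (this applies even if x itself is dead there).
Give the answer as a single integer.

Answer: 3

Analysis:
Per-block:
  n0 def {e,n,q} use ∅
  n1 def {e,n} use {q}
  n2 def {q,w} use ∅
  n3 def {e} use ∅
  n4 def {w} use ∅
  n5 def {e,q} use {q,w}
  n6 def {w} use {e,n}
  n7 def {n,q,w} use {n,q}

Backward fixpoint:
  n0: in=∅ out={n,q}
  n1: in={q} out={n}
  n2: in={n} out={n,q}
  n3: in={n,q} out={e,n,q}
  n4: in={n,q} out={n,q,w}
  n5: in={q,w} out=∅
  n6: in={e,n} out=∅
  n7: in={n,q} out=∅

Conflict graph:
  e — {n,q}
  n — {e,q,w}
  q — {e,n,w}
  w — {n,q}

Chromatic number:
  clique {e,n,q} ⇒ need ≥ 3
  3-colouring: c0={n}  c1={q}  c2={e,w}
  χ = 3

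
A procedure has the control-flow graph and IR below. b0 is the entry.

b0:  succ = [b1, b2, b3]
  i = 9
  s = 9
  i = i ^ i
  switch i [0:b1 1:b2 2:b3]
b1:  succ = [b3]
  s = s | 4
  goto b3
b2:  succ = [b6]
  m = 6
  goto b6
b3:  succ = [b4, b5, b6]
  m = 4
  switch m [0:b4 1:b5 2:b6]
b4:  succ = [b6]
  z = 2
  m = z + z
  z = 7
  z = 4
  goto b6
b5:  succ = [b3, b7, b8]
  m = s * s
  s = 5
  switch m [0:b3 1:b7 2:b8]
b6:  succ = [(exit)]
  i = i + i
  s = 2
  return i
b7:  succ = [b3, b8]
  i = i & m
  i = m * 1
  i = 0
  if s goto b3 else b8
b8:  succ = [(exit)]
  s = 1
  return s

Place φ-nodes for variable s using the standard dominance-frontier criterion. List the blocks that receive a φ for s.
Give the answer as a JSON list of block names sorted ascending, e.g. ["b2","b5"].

idom tree: b1←b0 b2←b0 b3←b0 b4←b3 b5←b3 b6←b0 b7←b5 b8←b5
Join-block Dom:
  b3: preds {b0,b1,b5,b7}: {b0} ∩ {b0,b1} ∩ {b0,b3,b5} ∩ {b0,b3,b5,b7} = {b0}; idom=b0
  b6: preds {b2,b3,b4}: {b0,b2} ∩ {b0,b3} ∩ {b0,b3,b4} = {b0}; idom=b0
  b8: preds {b5,b7}: {b0,b3,b5} ∩ {b0,b3,b5,b7} = {b0,b3,b5}; idom=b5

Frontier:
  join b3 pred b0: · stop@b0
  join b3 pred b1: b1 stop@b0
  join b3 pred b5: b5→b3 stop@b0
  join b3 pred b7: b7→b5→b3 stop@b0
  join b6 pred b2: b2 stop@b0
  join b6 pred b3: b3 stop@b0
  join b6 pred b4: b4→b3 stop@b0
  join b8 pred b5: · stop@b5
  join b8 pred b7: b7 stop@b5
  b0: DF=∅
  b1: DF={b3}
  b2: DF={b6}
  b3: DF={b3,b6}
  b4: DF={b6}
  b5: DF={b3}
  b6: DF=∅
  b7: DF={b3,b8}
  b8: DF=∅

φ for s: defs {b0,b1,b5,b6,b8}
  DF⁺ = {b3,b6}

Answer: ["b3", "b6"]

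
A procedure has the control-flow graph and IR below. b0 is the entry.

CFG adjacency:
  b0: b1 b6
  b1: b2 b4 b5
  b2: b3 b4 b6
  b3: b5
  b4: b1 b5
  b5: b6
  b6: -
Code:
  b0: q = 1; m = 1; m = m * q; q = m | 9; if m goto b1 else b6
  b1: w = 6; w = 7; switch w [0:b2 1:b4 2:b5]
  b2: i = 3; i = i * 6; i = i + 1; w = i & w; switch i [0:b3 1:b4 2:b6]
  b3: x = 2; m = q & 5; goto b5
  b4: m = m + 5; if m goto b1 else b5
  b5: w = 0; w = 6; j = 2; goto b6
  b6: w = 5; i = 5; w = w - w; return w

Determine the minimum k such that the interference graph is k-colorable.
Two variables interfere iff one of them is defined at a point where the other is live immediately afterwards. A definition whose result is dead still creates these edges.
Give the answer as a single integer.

def/use:
  b0 def {m,q} use ∅
  b1 def {w} use ∅
  b2 def {i,w} use {w}
  b3 def {m,x} use {q}
  b4 def {m} use {m}
  b5 def {j,w} use ∅
  b6 def {i,w} use ∅

Live sets:
  b0: in=∅ out={m,q}
  b1: in={m,q} out={m,q,w}
  b2: in={m,q,w} out={m,q}
  b3: in={q} out=∅
  b4: in={m,q} out={m,q}
  b5: in=∅ out=∅
  b6: in=∅ out=∅

Interference:
  i: {m,q,w}
  j: ∅
  m: {i,q,w}
  q: {i,m,w,x}
  w: {i,m,q}
  x: {q}

Chromatic number:
  clique {i,m,q,w} ⇒ need ≥ 4
  4-colouring: c0={j,q}  c1={i,x}  c2={m}  c3={w}
  χ = 4

Answer: 4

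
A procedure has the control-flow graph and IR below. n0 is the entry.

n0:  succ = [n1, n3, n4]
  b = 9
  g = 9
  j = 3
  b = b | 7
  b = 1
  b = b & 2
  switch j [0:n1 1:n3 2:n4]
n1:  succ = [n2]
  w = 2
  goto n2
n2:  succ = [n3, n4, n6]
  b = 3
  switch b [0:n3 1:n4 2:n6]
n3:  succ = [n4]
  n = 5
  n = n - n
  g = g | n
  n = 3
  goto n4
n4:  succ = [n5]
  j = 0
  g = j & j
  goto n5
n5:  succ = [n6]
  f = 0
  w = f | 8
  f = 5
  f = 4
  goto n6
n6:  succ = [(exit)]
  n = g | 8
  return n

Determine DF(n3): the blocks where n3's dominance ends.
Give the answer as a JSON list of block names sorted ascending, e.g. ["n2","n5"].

idom tree: n1←n0 n2←n1 n3←n0 n4←n0 n5←n4 n6←n0
Dom∩ at merges:
  n3: preds {n0,n2}: {n0} ∩ {n0,n1,n2} = {n0}; idom=n0
  n4: preds {n0,n2,n3}: {n0} ∩ {n0,n1,n2} ∩ {n0,n3} = {n0}; idom=n0
  n6: preds {n2,n5}: {n0,n1,n2} ∩ {n0,n4,n5} = {n0}; idom=n0

DF derivation:
  join n3 pred n0: · stop@n0
  join n3 pred n2: n2→n1 stop@n0
  join n4 pred n0: · stop@n0
  join n4 pred n2: n2→n1 stop@n0
  join n4 pred n3: n3 stop@n0
  join n6 pred n2: n2→n1 stop@n0
  join n6 pred n5: n5→n4 stop@n0
  n0 → ∅
  n1 → {n3,n4,n6}
  n2 → {n3,n4,n6}
  n3 → {n4}
  n4 → {n6}
  n5 → {n6}
  n6 → ∅

DF(n3) = ["n4"]

Answer: ["n4"]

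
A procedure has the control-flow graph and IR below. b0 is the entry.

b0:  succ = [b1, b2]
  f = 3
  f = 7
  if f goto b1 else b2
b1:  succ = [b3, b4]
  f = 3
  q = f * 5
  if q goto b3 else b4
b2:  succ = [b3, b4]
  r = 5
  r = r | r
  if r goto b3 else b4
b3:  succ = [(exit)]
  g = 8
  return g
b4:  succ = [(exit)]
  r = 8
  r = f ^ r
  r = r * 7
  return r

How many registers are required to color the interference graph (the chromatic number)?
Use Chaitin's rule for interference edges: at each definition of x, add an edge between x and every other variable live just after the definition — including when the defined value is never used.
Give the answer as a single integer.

Answer: 2

Working:
def/use:
  b0: def={f} ue=∅
  b1: def={f,q} ue=∅
  b2: def={r} ue=∅
  b3: def={g} ue=∅
  b4: def={r} ue={f}

Backward fixpoint:
  live b0: ∅→{f}
  live b1: ∅→{f}
  live b2: {f}→{f}
  live b3: ∅→∅
  live b4: {f}→∅

Interference:
  f↔{q,r}
  g↔∅
  q↔{f}
  r↔{f}

Registers:
  {f,q} pairwise interfere (2-clique) ⇒ χ ≥ 2
  2-colouring: r0={f,g}  r1={q,r}
  χ = 2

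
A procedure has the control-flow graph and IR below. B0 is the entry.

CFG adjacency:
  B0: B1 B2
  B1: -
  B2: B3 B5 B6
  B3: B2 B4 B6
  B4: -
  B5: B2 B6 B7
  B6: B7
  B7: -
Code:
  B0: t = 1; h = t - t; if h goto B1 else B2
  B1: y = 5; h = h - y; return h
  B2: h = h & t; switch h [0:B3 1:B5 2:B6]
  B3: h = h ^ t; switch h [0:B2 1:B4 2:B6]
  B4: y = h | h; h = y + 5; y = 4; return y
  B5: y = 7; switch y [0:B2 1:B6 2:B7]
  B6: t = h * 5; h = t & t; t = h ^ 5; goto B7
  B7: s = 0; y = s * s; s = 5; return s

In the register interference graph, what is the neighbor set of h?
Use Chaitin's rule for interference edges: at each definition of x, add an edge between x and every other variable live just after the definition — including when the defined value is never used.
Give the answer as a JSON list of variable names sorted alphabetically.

Block summaries:
  B0: {h,t} / ∅
  B1: {h,y} / {h}
  B2: {h} / {h,t}
  B3: {h} / {h,t}
  B4: {h,y} / {h}
  B5: {y} / ∅
  B6: {h,t} / {h}
  B7: {s,y} / ∅

Liveness:
  live B0: ∅→{h,t}
  live B1: {h}→∅
  live B2: {h,t}→{h,t}
  live B3: {h,t}→{h,t}
  live B4: {h}→∅
  live B5: {h,t}→{h,t}
  live B6: {h}→∅
  live B7: ∅→∅

Interfere edges:
  h↔{t,y}
  s↔∅
  t↔{h,y}
  y↔{h,t}

N(h) = ["t", "y"]

Answer: ["t", "y"]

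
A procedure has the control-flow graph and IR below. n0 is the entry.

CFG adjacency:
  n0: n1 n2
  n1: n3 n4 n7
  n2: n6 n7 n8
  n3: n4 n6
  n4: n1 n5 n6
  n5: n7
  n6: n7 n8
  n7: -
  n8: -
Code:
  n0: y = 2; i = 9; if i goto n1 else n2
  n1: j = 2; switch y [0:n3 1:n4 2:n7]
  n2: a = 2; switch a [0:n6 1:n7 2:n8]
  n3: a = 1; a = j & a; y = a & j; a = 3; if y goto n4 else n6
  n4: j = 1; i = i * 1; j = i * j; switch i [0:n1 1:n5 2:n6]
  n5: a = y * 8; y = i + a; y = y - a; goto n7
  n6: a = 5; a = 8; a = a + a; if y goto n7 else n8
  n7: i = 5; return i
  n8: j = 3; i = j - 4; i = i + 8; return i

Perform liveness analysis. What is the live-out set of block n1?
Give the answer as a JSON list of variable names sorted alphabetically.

Answer: ["i", "j", "y"]

Working:
Block summaries:
  n0 def {i,y} use ∅
  n1 def {j} use {y}
  n2 def {a} use ∅
  n3 def {a,y} use {j}
  n4 def {i,j} use {i}
  n5 def {a,y} use {i,y}
  n6 def {a} use {y}
  n7 def {i} use ∅
  n8 def {i,j} use ∅

Live sets:
  live n0: ∅→{i,y}
  live n1: {i,y}→{i,j,y}
  live n2: {y}→{y}
  live n3: {i,j}→{i,y}
  live n4: {i,y}→{i,y}
  live n5: {i,y}→∅
  live n6: {y}→∅
  live n7: ∅→∅
  live n8: ∅→∅

live-out(n1) = ["i", "j", "y"]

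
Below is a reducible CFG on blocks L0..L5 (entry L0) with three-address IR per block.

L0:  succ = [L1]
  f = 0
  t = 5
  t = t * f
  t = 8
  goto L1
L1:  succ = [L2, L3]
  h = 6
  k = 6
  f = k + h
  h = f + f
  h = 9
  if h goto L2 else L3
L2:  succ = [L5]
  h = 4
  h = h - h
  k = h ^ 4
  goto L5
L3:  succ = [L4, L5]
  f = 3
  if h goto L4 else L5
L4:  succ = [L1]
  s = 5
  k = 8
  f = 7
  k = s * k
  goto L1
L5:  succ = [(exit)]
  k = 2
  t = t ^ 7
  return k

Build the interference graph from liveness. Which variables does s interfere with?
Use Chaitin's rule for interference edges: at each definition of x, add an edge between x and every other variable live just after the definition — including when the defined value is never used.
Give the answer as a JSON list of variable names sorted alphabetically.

def/use:
  L0 def {f,t} use ∅
  L1 def {f,h,k} use ∅
  L2 def {h,k} use ∅
  L3 def {f} use {h}
  L4 def {f,k,s} use ∅
  L5 def {k,t} use {t}

Liveness:
  L0 li=∅ lo={t}
  L1 li={t} lo={h,t}
  L2 li={t} lo={t}
  L3 li={h,t} lo={t}
  L4 li={t} lo={t}
  L5 li={t} lo=∅

Interfere edges:
  f: {h,k,s,t}
  h: {f,k,t}
  k: {f,h,s,t}
  s: {f,k,t}
  t: {f,h,k,s}

N(s) = ["f", "k", "t"]

Answer: ["f", "k", "t"]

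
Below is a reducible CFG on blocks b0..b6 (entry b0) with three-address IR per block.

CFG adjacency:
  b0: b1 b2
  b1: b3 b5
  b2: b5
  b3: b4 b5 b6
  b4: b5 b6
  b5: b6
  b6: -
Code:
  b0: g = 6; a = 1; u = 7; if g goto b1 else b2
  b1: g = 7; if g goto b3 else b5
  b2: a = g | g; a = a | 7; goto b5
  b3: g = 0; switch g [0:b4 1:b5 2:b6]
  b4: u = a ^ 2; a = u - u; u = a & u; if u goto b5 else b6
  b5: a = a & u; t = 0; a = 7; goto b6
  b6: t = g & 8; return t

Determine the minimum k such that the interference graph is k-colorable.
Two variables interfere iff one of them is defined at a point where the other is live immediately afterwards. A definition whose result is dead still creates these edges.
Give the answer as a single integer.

Block summaries:
  b0 def {a,g,u} use ∅
  b1 def {g} use ∅
  b2 def {a} use {g}
  b3 def {g} use ∅
  b4 def {a,u} use {a}
  b5 def {a,t} use {a,u}
  b6 def {t} use {g}

Live sets:
  b0 li=∅ lo={a,g,u}
  b1 li={a,u} lo={a,g,u}
  b2 li={g,u} lo={a,g,u}
  b3 li={a,u} lo={a,g,u}
  b4 li={a,g} lo={a,g,u}
  b5 li={a,g,u} lo={g}
  b6 li={g} lo=∅

Interfere edges:
  a — {g,u}
  g — {a,t,u}
  t — {g}
  u — {a,g}

Colouring:
  clique {a,g,u} ⇒ need ≥ 3
  assign a→c1 g→c0 t→c1 u→c2 — no edge inside a register ⇒ χ ≤ 3
  χ = 3

Answer: 3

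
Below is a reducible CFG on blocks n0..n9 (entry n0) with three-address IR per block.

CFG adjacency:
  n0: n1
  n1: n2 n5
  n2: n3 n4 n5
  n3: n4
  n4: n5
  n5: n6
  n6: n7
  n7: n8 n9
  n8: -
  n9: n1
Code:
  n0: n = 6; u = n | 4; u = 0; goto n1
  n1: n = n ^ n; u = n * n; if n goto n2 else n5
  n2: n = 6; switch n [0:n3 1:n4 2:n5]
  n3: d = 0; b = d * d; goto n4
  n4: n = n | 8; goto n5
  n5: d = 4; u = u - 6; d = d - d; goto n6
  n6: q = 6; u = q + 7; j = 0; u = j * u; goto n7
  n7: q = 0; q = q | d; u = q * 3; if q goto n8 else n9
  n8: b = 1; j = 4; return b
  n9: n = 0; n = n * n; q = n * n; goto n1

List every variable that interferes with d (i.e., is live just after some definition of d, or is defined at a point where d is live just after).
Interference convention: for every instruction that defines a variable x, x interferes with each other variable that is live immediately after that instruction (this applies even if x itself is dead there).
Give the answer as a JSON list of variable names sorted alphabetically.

Answer: ["j", "n", "q", "u"]

Analysis:
Per-block:
  n0: def={n,u} ue=∅
  n1: def={n,u} ue={n}
  n2: def={n} ue=∅
  n3: def={b,d} ue=∅
  n4: def={n} ue={n}
  n5: def={d,u} ue={u}
  n6: def={j,q,u} ue=∅
  n7: def={q,u} ue={d}
  n8: def={b,j} ue=∅
  n9: def={n,q} ue=∅

Live sets:
  n0 li=∅ lo={n}
  n1 li={n} lo={u}
  n2 li={u} lo={n,u}
  n3 li={n,u} lo={n,u}
  n4 li={n,u} lo={u}
  n5 li={u} lo={d}
  n6 li={d} lo={d}
  n7 li={d} lo=∅
  n8 li=∅ lo=∅
  n9 li=∅ lo={n}

Conflict graph:
  b: {j,n,u}
  d: {j,n,q,u}
  j: {b,d,u}
  n: {b,d,q,u}
  q: {d,n,u}
  u: {b,d,j,n,q}

N(d) = ["j", "n", "q", "u"]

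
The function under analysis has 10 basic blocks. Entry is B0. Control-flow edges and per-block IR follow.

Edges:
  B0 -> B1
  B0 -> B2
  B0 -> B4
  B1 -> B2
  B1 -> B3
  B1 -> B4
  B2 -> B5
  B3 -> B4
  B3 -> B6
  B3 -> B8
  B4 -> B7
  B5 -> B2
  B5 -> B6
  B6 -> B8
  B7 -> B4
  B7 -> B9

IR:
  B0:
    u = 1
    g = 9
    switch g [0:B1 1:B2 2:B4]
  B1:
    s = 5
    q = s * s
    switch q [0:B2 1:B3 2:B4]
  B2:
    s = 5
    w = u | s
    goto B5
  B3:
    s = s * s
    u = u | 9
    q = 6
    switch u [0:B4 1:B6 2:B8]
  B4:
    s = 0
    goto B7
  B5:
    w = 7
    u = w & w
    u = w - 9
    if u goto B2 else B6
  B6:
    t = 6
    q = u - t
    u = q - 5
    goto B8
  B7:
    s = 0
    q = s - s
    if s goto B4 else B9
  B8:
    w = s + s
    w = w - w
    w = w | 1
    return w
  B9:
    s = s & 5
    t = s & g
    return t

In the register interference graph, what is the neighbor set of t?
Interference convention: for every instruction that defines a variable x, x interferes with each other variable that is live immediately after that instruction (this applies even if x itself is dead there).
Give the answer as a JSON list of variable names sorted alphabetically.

Answer: ["s", "u"]

Derivation:
Block summaries:
  B0: {g,u} / ∅
  B1: {q,s} / ∅
  B2: {s,w} / {u}
  B3: {q,s,u} / {s,u}
  B4: {s} / ∅
  B5: {u,w} / ∅
  B6: {q,t,u} / {u}
  B7: {q,s} / ∅
  B8: {w} / {s}
  B9: {s,t} / {g,s}

Live sets:
  B0: in=∅ out={g,u}
  B1: in={g,u} out={g,s,u}
  B2: in={u} out={s}
  B3: in={g,s,u} out={g,s,u}
  B4: in={g} out={g}
  B5: in={s} out={s,u}
  B6: in={s,u} out={s}
  B7: in={g} out={g,s}
  B8: in={s} out=∅
  B9: in={g,s} out=∅

Interfere edges:
  g: {q,s,u}
  q: {g,s,u}
  s: {g,q,t,u,w}
  t: {s,u}
  u: {g,q,s,t,w}
  w: {s,u}

N(t) = ["s", "u"]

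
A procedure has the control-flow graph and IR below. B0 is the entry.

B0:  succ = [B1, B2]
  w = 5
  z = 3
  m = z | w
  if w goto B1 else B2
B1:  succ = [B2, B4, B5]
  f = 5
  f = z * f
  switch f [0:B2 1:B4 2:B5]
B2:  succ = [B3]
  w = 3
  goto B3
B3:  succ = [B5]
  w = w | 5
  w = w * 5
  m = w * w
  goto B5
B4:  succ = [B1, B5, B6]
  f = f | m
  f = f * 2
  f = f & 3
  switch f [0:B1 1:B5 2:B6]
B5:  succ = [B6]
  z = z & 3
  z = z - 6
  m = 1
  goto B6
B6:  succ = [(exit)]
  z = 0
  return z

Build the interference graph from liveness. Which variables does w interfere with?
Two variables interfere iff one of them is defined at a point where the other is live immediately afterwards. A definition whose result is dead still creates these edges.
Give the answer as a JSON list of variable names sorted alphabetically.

Per-block:
  B0: def={m,w,z} ue=∅
  B1: def={f} ue={z}
  B2: def={w} ue=∅
  B3: def={m,w} ue={w}
  B4: def={f} ue={f,m}
  B5: def={m,z} ue={z}
  B6: def={z} ue=∅

Liveness:
  live B0: ∅→{m,z}
  live B1: {m,z}→{f,m,z}
  live B2: {z}→{w,z}
  live B3: {w,z}→{z}
  live B4: {f,m,z}→{m,z}
  live B5: {z}→∅
  live B6: ∅→∅

Interfere edges:
  f↔{m,z}
  m↔{f,w,z}
  w↔{m,z}
  z↔{f,m,w}

N(w) = ["m", "z"]

Answer: ["m", "z"]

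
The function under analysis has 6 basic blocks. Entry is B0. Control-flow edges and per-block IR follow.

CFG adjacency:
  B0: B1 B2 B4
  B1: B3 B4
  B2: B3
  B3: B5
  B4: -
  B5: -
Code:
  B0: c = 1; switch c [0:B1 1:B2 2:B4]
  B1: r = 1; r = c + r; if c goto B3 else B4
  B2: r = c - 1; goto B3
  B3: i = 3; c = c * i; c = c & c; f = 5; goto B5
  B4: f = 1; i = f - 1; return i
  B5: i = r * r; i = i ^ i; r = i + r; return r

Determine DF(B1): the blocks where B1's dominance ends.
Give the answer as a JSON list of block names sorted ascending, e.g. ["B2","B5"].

Answer: ["B3", "B4"]

Analysis:
idom tree: B1←B0 B2←B0 B3←B0 B4←B0 B5←B3
Dom∩ at merges:
  B3: preds {B1,B2}: {B0,B1} ∩ {B0,B2} = {B0}; idom=B0
  B4: preds {B0,B1}: {B0} ∩ {B0,B1} = {B0}; idom=B0

DF walk-up:
  B3←B1: walk B1 to B0
  B3←B2: walk B2 to B0
  B4←B0: walk · to B0
  B4←B1: walk B1 to B0
  B0: DF=∅
  B1: DF={B3,B4}
  B2: DF={B3}
  B3: DF=∅
  B4: DF=∅
  B5: DF=∅

DF(B1) = ["B3", "B4"]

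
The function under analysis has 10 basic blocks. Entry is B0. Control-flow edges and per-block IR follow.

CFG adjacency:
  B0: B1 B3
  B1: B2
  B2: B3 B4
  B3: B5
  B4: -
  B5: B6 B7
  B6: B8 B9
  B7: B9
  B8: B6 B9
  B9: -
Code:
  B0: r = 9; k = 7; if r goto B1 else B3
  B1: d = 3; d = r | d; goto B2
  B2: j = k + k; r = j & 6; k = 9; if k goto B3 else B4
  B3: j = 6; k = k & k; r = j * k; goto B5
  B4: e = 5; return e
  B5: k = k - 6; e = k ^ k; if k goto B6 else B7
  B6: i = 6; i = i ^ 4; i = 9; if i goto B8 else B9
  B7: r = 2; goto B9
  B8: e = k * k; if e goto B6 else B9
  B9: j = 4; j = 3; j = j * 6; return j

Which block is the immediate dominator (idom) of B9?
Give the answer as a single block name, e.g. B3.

Answer: B5

Working:
idom tree: B1←B0 B2←B1 B3←B0 B4←B2 B5←B3 B6←B5 B7←B5 B8←B6 B9←B5
Dom∩ at merges:
  B3: preds {B0,B2}: {B0} ∩ {B0,B1,B2} = {B0}; idom=B0
  B6: preds {B5,B8}: {B0,B3,B5} ∩ {B0,B3,B5,B6,B8} = {B0,B3,B5}; idom=B5
  B9: preds {B6,B7,B8}: {B0,B3,B5,B6} ∩ {B0,B3,B5,B7} ∩ {B0,B3,B5,B6,B8} = {B0,B3,B5}; idom=B5

idom(B9) = B5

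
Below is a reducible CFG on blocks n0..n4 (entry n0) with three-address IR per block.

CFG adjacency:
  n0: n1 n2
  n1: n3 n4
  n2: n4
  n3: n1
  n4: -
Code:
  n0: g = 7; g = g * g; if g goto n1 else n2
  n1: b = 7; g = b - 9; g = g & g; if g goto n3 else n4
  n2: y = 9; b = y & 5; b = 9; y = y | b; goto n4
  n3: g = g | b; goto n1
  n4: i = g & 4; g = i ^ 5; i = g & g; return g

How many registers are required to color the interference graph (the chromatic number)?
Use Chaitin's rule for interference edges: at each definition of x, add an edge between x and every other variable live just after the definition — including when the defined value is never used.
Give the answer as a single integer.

Per-block:
  n0 def {g} use ∅
  n1 def {b,g} use ∅
  n2 def {b,y} use ∅
  n3 def {g} use {b,g}
  n4 def {g,i} use {g}

Live sets:
  n0 li=∅ lo={g}
  n1 li=∅ lo={b,g}
  n2 li={g} lo={g}
  n3 li={b,g} lo=∅
  n4 li={g} lo=∅

Interfere edges:
  b↔{g,y}
  g↔{b,i,y}
  i↔{g}
  y↔{b,g}

Registers:
  lower bound: {b,g,y} mutually conflict ⇒ χ ≥ 3
  3-colouring: R0={g}  R1={b,i}  R2={y}
  χ = 3

Answer: 3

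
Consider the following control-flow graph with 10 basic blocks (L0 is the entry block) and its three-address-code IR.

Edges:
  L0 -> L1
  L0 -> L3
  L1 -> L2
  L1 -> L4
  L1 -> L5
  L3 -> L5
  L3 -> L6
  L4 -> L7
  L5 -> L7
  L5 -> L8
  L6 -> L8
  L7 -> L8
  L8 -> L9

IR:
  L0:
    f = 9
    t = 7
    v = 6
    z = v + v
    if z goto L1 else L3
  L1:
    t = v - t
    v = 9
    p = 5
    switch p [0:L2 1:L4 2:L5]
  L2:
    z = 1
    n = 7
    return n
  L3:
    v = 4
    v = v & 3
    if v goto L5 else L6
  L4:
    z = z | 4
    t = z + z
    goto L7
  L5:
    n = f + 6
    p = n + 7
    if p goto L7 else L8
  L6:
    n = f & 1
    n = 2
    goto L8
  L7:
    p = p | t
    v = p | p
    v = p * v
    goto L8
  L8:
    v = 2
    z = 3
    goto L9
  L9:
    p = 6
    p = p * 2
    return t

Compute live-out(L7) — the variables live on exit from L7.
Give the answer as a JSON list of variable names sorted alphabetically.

Block summaries:
  L0: {f,t,v,z} / ∅
  L1: {p,t,v} / {t,v}
  L2: {n,z} / ∅
  L3: {v} / ∅
  L4: {t,z} / {z}
  L5: {n,p} / {f}
  L6: {n} / {f}
  L7: {p,v} / {p,t}
  L8: {v,z} / ∅
  L9: {p} / {t}

Live sets:
  live L0: ∅→{f,t,v,z}
  live L1: {f,t,v,z}→{f,p,t,z}
  live L2: ∅→∅
  live L3: {f,t}→{f,t}
  live L4: {p,z}→{p,t}
  live L5: {f,t}→{p,t}
  live L6: {f,t}→{t}
  live L7: {p,t}→{t}
  live L8: {t}→{t}
  live L9: {t}→∅

live-out(L7) = ["t"]

Answer: ["t"]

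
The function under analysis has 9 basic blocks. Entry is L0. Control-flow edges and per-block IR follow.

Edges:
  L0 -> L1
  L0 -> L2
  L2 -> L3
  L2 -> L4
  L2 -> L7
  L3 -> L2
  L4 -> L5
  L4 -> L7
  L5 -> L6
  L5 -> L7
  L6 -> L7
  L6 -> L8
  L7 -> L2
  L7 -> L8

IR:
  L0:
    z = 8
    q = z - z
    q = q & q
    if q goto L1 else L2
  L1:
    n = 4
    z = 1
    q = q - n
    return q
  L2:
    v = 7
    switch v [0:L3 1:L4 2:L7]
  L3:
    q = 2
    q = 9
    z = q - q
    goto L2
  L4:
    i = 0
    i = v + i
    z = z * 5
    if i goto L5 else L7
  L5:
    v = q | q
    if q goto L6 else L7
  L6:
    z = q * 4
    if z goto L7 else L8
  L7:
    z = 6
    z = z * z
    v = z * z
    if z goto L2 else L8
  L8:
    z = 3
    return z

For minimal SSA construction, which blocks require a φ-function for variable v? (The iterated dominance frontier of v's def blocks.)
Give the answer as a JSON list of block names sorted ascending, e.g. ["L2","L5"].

Answer: ["L2", "L7", "L8"]

Working:
idom tree: L1←L0 L2←L0 L3←L2 L4←L2 L5←L4 L6←L5 L7←L2 L8←L2
Dom at joins:
  L2: preds {L0,L3,L7}: {L0} ∩ {L0,L2,L3} ∩ {L0,L2,L7} = {L0}; idom=L0
  L7: preds {L2,L4,L5,L6}: {L0,L2} ∩ {L0,L2,L4} ∩ {L0,L2,L4,L5} ∩ {L0,L2,L4,L5,L6} = {L0,L2}; idom=L2
  L8: preds {L6,L7}: {L0,L2,L4,L5,L6} ∩ {L0,L2,L7} = {L0,L2}; idom=L2

Frontier:
  join L2 pred L0: · stop@L0
  join L2 pred L3: L3→L2 stop@L0
  join L2 pred L7: L7→L2 stop@L0
  join L7 pred L2: · stop@L2
  join L7 pred L4: L4 stop@L2
  join L7 pred L5: L5→L4 stop@L2
  join L7 pred L6: L6→L5→L4 stop@L2
  join L8 pred L6: L6→L5→L4 stop@L2
  join L8 pred L7: L7 stop@L2
  DF(L0)=∅
  DF(L1)=∅
  DF(L2)={L2}
  DF(L3)={L2}
  DF(L4)={L7,L8}
  DF(L5)={L7,L8}
  DF(L6)={L7,L8}
  DF(L7)={L2,L8}
  DF(L8)=∅

φ for v: defs {L2,L5,L7}
  DF⁺ = {L2,L7,L8}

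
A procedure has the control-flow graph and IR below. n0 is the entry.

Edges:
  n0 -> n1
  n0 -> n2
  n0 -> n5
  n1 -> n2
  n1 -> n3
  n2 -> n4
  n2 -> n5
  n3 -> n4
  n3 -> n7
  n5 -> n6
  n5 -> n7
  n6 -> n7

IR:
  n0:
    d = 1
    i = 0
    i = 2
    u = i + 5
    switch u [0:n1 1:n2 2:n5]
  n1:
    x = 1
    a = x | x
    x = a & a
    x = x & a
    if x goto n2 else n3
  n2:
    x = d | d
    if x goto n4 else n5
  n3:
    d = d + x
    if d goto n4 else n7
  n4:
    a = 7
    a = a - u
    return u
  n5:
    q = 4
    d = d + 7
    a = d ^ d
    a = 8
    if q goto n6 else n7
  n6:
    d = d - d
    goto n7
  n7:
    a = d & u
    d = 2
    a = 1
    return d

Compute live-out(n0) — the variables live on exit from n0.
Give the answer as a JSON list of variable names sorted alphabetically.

Answer: ["d", "u"]

Analysis:
def/use:
  n0: def={d,i,u} ue=∅
  n1: def={a,x} ue=∅
  n2: def={x} ue={d}
  n3: def={d} ue={d,x}
  n4: def={a} ue={u}
  n5: def={a,d,q} ue={d}
  n6: def={d} ue={d}
  n7: def={a,d} ue={d,u}

Live sets:
  live n0: ∅→{d,u}
  live n1: {d,u}→{d,u,x}
  live n2: {d,u}→{d,u}
  live n3: {d,u,x}→{d,u}
  live n4: {u}→∅
  live n5: {d,u}→{d,u}
  live n6: {d,u}→{d,u}
  live n7: {d,u}→∅

live-out(n0) = ["d", "u"]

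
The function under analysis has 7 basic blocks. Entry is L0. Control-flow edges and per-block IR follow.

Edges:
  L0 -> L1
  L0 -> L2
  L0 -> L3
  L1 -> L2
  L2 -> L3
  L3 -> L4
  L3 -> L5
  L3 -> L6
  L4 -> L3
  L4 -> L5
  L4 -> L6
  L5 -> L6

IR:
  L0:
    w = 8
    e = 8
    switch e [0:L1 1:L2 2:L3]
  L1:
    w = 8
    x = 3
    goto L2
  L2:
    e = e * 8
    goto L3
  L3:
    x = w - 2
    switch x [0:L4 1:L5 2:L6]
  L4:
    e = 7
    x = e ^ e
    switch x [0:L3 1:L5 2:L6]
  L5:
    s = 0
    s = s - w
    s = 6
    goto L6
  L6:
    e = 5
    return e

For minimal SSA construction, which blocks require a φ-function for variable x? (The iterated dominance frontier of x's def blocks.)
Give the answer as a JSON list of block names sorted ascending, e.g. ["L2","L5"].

idom tree: L1←L0 L2←L0 L3←L0 L4←L3 L5←L3 L6←L3
Dom∩ at merges:
  L2: preds {L0,L1}: {L0} ∩ {L0,L1} = {L0}; idom=L0
  L3: preds {L0,L2,L4}: {L0} ∩ {L0,L2} ∩ {L0,L3,L4} = {L0}; idom=L0
  L5: preds {L3,L4}: {L0,L3} ∩ {L0,L3,L4} = {L0,L3}; idom=L3
  L6: preds {L3,L4,L5}: {L0,L3} ∩ {L0,L3,L4} ∩ {L0,L3,L5} = {L0,L3}; idom=L3

DF walk-up:
  L2←L0: walk · to L0
  L2←L1: walk L1 to L0
  L3←L0: walk · to L0
  L3←L2: walk L2 to L0
  L3←L4: walk L4→L3 to L0
  L5←L3: walk · to L3
  L5←L4: walk L4 to L3
  L6←L3: walk · to L3
  L6←L4: walk L4 to L3
  L6←L5: walk L5 to L3
  L0: DF=∅
  L1: DF={L2}
  L2: DF={L3}
  L3: DF={L3}
  L4: DF={L3,L5,L6}
  L5: DF={L6}
  L6: DF=∅

φ for x: defs {L1,L3,L4}
  DF⁺ = {L2,L3,L5,L6}

Answer: ["L2", "L3", "L5", "L6"]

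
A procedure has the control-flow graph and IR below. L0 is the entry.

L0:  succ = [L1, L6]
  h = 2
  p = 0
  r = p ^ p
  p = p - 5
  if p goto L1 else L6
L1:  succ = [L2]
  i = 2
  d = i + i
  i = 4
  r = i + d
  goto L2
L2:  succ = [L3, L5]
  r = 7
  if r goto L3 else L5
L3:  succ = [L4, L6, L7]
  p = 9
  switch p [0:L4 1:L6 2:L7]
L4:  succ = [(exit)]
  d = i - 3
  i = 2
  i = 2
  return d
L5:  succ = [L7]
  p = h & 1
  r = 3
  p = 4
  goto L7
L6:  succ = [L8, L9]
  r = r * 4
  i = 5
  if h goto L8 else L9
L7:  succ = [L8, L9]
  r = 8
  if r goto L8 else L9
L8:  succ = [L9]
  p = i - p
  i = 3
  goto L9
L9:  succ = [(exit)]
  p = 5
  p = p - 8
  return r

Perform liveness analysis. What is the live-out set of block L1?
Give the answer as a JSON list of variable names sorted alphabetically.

Per-block:
  L0: def={h,p,r} ue=∅
  L1: def={d,i,r} ue=∅
  L2: def={r} ue=∅
  L3: def={p} ue=∅
  L4: def={d,i} ue={i}
  L5: def={p,r} ue={h}
  L6: def={i,r} ue={h,r}
  L7: def={r} ue=∅
  L8: def={i,p} ue={i,p}
  L9: def={p} ue={r}

Liveness:
  live L0: ∅→{h,p,r}
  live L1: {h}→{h,i}
  live L2: {h,i}→{h,i,r}
  live L3: {h,i,r}→{h,i,p,r}
  live L4: {i}→∅
  live L5: {h,i}→{i,p}
  live L6: {h,p,r}→{i,p,r}
  live L7: {i,p}→{i,p,r}
  live L8: {i,p,r}→{r}
  live L9: {r}→∅

live-out(L1) = ["h", "i"]

Answer: ["h", "i"]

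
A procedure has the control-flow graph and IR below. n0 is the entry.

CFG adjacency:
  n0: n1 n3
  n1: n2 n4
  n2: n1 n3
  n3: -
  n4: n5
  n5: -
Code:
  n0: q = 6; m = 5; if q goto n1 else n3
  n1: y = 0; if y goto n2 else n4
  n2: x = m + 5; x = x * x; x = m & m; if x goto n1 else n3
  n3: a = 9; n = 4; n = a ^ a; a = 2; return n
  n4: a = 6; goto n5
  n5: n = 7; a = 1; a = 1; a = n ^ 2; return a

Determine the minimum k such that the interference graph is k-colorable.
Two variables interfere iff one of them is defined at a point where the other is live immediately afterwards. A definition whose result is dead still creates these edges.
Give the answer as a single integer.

Answer: 2

Derivation:
Block summaries:
  n0: def={m,q} ue=∅
  n1: def={y} ue=∅
  n2: def={x} ue={m}
  n3: def={a,n} ue=∅
  n4: def={a} ue=∅
  n5: def={a,n} ue=∅

Backward fixpoint:
  n0: in=∅ out={m}
  n1: in={m} out={m}
  n2: in={m} out={m}
  n3: in=∅ out=∅
  n4: in=∅ out=∅
  n5: in=∅ out=∅

Conflict graph:
  a — {n}
  m — {q,x,y}
  n — {a}
  q — {m}
  x — {m}
  y — {m}

Registers:
  {a,n} pairwise interfere (2-clique) ⇒ χ ≥ 2
  assign a→r0 m→r0 n→r1 q→r1 x→r1 y→r1 — no edge inside a register ⇒ χ ≤ 2
  χ = 2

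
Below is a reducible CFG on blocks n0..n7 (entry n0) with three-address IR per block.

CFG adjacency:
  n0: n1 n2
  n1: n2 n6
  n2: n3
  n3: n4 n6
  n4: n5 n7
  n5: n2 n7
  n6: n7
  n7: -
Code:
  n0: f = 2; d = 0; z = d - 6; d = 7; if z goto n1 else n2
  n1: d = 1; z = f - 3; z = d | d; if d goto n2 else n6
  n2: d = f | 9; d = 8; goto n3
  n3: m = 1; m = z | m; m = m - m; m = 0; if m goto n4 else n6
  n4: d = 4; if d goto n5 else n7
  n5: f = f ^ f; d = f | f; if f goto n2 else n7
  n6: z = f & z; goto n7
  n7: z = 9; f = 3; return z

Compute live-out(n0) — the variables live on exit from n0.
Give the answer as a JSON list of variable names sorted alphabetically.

def/use:
  n0 def {d,f,z} use ∅
  n1 def {d,z} use {f}
  n2 def {d} use {f}
  n3 def {m} use {z}
  n4 def {d} use ∅
  n5 def {d,f} use {f}
  n6 def {z} use {f,z}
  n7 def {f,z} use ∅

Backward fixpoint:
  n0: in=∅ out={f,z}
  n1: in={f} out={f,z}
  n2: in={f,z} out={f,z}
  n3: in={f,z} out={f,z}
  n4: in={f,z} out={f,z}
  n5: in={f,z} out={f,z}
  n6: in={f,z} out=∅
  n7: in=∅ out=∅

live-out(n0) = ["f", "z"]

Answer: ["f", "z"]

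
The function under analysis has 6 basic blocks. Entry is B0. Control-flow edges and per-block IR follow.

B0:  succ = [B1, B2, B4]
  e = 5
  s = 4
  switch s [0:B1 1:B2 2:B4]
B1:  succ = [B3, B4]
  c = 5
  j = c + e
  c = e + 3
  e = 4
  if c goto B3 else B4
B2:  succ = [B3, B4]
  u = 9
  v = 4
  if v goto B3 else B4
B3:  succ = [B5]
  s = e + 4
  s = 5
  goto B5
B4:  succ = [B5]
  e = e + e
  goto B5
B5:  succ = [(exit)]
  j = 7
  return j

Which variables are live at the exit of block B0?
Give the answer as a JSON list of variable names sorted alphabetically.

Answer: ["e"]

Working:
Per-block:
  B0 def {e,s} use ∅
  B1 def {c,e,j} use {e}
  B2 def {u,v} use ∅
  B3 def {s} use {e}
  B4 def {e} use {e}
  B5 def {j} use ∅

Liveness:
  B0 li=∅ lo={e}
  B1 li={e} lo={e}
  B2 li={e} lo={e}
  B3 li={e} lo=∅
  B4 li={e} lo=∅
  B5 li=∅ lo=∅

live-out(B0) = ["e"]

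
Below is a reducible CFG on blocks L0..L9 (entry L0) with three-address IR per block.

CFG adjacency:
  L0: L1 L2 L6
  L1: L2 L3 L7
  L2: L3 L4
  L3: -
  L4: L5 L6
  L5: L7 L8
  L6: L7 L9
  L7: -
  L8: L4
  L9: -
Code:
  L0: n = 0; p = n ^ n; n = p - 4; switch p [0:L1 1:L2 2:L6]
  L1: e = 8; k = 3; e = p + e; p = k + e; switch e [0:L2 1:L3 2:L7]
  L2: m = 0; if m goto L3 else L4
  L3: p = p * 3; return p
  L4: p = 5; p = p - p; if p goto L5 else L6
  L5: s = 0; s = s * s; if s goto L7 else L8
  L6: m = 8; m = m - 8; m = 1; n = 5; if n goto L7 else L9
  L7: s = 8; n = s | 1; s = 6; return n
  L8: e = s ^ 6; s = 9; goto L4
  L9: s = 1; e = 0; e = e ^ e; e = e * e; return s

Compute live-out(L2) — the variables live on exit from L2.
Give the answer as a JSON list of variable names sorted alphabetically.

Per-block:
  L0: def={n,p} ue=∅
  L1: def={e,k,p} ue={p}
  L2: def={m} ue=∅
  L3: def={p} ue={p}
  L4: def={p} ue=∅
  L5: def={s} ue=∅
  L6: def={m,n} ue=∅
  L7: def={n,s} ue=∅
  L8: def={e,s} ue={s}
  L9: def={e,s} ue=∅

Backward fixpoint:
  L0: in=∅ out={p}
  L1: in={p} out={p}
  L2: in={p} out={p}
  L3: in={p} out=∅
  L4: in=∅ out=∅
  L5: in=∅ out={s}
  L6: in=∅ out=∅
  L7: in=∅ out=∅
  L8: in={s} out=∅
  L9: in=∅ out=∅

live-out(L2) = ["p"]

Answer: ["p"]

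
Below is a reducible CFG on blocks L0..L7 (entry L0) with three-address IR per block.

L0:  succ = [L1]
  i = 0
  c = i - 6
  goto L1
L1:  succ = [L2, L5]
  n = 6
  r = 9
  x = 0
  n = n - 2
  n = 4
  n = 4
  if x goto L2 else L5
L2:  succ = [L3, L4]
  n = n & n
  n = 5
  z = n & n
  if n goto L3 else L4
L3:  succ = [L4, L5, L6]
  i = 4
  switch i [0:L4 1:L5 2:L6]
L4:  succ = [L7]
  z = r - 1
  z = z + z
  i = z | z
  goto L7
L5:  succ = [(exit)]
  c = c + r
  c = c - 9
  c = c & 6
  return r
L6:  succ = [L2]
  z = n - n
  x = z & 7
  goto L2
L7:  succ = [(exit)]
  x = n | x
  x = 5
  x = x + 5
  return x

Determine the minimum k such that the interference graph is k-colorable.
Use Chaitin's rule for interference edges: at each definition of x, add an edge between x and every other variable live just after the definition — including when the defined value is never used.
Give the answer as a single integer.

Block summaries:
  L0 def {c,i} use ∅
  L1 def {n,r,x} use ∅
  L2 def {n,z} use {n}
  L3 def {i} use ∅
  L4 def {i,z} use {r}
  L5 def {c} use {c,r}
  L6 def {x,z} use {n}
  L7 def {x} use {n,x}

Backward fixpoint:
  L0: in=∅ out={c}
  L1: in={c} out={c,n,r,x}
  L2: in={c,n,r,x} out={c,n,r,x}
  L3: in={c,n,r,x} out={c,n,r,x}
  L4: in={n,r,x} out={n,x}
  L5: in={c,r} out=∅
  L6: in={c,n,r} out={c,n,r,x}
  L7: in={n,x} out=∅

Conflict graph:
  c↔{i,n,r,x,z}
  i↔{c,n,r,x}
  n↔{c,i,r,x,z}
  r↔{c,i,n,x,z}
  x↔{c,i,n,r,z}
  z↔{c,n,r,x}

Chromatic number:
  {c,i,n,r,x} pairwise interfere (5-clique) ⇒ χ ≥ 5
  assign c→r0 i→r4 n→r1 r→r2 x→r3 z→r4 — no edge inside a register ⇒ χ ≤ 5
  χ = 5

Answer: 5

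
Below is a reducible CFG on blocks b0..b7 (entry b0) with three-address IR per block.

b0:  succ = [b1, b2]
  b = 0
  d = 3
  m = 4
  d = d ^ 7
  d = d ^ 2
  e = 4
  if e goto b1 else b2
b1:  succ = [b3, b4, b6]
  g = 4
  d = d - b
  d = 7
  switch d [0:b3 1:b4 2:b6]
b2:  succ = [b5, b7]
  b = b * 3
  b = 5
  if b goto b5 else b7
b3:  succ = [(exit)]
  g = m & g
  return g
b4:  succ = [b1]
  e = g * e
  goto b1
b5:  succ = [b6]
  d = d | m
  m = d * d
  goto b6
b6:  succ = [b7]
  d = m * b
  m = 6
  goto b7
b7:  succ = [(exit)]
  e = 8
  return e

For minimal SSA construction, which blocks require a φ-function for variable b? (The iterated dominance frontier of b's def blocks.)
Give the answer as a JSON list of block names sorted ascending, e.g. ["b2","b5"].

idom tree: b1←b0 b2←b0 b3←b1 b4←b1 b5←b2 b6←b0 b7←b0
Dom∩ at merges:
  b1: preds {b0,b4}: {b0} ∩ {b0,b1,b4} = {b0}; idom=b0
  b6: preds {b1,b5}: {b0,b1} ∩ {b0,b2,b5} = {b0}; idom=b0
  b7: preds {b2,b6}: {b0,b2} ∩ {b0,b6} = {b0}; idom=b0

DF derivation:
  b1←b0: walk · to b0
  b1←b4: walk b4→b1 to b0
  b6←b1: walk b1 to b0
  b6←b5: walk b5→b2 to b0
  b7←b2: walk b2 to b0
  b7←b6: walk b6 to b0
  DF(b0)=∅
  DF(b1)={b1,b6}
  DF(b2)={b6,b7}
  DF(b3)=∅
  DF(b4)={b1}
  DF(b5)={b6}
  DF(b6)={b7}
  DF(b7)=∅

φ for b: defs {b0,b2}
  DF⁺ = {b6,b7}

Answer: ["b6", "b7"]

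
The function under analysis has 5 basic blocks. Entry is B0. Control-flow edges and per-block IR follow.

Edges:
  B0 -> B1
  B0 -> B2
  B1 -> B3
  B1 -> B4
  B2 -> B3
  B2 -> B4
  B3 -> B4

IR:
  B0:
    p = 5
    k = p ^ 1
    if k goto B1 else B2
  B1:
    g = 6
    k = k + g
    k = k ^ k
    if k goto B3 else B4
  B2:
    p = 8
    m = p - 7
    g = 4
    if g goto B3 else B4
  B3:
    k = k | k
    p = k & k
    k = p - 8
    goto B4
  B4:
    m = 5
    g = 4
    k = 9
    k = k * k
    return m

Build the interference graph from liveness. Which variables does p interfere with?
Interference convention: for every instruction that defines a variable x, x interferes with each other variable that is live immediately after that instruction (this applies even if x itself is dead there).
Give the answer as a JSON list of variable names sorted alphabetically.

Answer: ["k"]

Derivation:
Per-block:
  B0 def {k,p} use ∅
  B1 def {g,k} use {k}
  B2 def {g,m,p} use ∅
  B3 def {k,p} use {k}
  B4 def {g,k,m} use ∅

Backward fixpoint:
  B0 li=∅ lo={k}
  B1 li={k} lo={k}
  B2 li={k} lo={k}
  B3 li={k} lo=∅
  B4 li=∅ lo=∅

Conflict graph:
  g: {k,m}
  k: {g,m,p}
  m: {g,k}
  p: {k}

N(p) = ["k"]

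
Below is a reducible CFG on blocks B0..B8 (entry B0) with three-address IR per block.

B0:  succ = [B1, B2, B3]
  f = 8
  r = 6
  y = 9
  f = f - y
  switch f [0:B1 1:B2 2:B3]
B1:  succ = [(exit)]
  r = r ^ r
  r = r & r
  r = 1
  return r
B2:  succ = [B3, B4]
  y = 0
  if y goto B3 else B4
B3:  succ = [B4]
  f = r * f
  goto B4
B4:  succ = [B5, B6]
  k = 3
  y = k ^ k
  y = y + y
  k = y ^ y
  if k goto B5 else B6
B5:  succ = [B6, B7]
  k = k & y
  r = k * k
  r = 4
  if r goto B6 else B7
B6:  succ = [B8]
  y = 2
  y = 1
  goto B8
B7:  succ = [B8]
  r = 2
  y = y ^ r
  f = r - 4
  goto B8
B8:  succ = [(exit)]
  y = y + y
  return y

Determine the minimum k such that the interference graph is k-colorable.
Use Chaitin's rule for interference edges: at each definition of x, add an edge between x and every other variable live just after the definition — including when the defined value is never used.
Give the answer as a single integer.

Answer: 3

Analysis:
def/use:
  B0: def={f,r,y} ue=∅
  B1: def={r} ue={r}
  B2: def={y} ue=∅
  B3: def={f} ue={f,r}
  B4: def={k,y} ue=∅
  B5: def={k,r} ue={k,y}
  B6: def={y} ue=∅
  B7: def={f,r,y} ue={y}
  B8: def={y} ue={y}

Backward fixpoint:
  B0 li=∅ lo={f,r}
  B1 li={r} lo=∅
  B2 li={f,r} lo={f,r}
  B3 li={f,r} lo=∅
  B4 li=∅ lo={k,y}
  B5 li={k,y} lo={y}
  B6 li=∅ lo={y}
  B7 li={y} lo={y}
  B8 li={y} lo=∅

Interfere edges:
  f: {r,y}
  k: {y}
  r: {f,y}
  y: {f,k,r}

Colouring:
  lower bound: {f,r,y} mutually conflict ⇒ χ ≥ 3
  assign f→r1 k→r1 r→r2 y→r0 — no edge inside a register ⇒ χ ≤ 3
  χ = 3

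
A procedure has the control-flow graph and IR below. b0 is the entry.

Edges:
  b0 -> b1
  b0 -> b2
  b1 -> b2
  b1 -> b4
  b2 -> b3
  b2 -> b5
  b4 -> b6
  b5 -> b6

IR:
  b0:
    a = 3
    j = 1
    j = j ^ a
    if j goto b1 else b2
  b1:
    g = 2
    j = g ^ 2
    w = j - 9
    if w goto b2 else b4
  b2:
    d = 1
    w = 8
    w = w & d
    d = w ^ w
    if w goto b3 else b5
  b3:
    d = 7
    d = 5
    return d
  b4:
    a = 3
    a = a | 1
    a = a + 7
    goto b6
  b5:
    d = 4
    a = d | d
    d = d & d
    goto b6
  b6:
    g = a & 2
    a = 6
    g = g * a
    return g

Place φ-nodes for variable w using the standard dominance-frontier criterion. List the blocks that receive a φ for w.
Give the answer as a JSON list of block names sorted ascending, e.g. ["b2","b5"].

idom tree: b1←b0 b2←b0 b3←b2 b4←b1 b5←b2 b6←b0
Dom∩ at merges:
  b2: preds {b0,b1}: {b0} ∩ {b0,b1} = {b0}; idom=b0
  b6: preds {b4,b5}: {b0,b1,b4} ∩ {b0,b2,b5} = {b0}; idom=b0

Frontier:
  b2←b0: walk · to b0
  b2←b1: walk b1 to b0
  b6←b4: walk b4→b1 to b0
  b6←b5: walk b5→b2 to b0
  b0 → ∅
  b1 → {b2,b6}
  b2 → {b6}
  b3 → ∅
  b4 → {b6}
  b5 → {b6}
  b6 → ∅

φ for w: defs {b1,b2}
  DF⁺ = {b2,b6}

Answer: ["b2", "b6"]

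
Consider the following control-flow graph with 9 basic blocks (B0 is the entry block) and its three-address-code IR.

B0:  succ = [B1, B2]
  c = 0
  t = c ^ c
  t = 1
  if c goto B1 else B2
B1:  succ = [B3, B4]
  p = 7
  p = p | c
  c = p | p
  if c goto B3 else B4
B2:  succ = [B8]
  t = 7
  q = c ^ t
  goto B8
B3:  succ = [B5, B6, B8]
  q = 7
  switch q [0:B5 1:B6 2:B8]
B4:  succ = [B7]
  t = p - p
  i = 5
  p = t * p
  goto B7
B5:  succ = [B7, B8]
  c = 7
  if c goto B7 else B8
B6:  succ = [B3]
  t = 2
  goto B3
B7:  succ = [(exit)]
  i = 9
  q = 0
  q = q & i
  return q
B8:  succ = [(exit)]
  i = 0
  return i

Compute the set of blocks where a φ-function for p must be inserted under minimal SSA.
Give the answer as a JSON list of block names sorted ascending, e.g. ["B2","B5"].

idom tree: B1←B0 B2←B0 B3←B1 B4←B1 B5←B3 B6←B3 B7←B1 B8←B0
Dom at joins:
  B3: preds {B1,B6}: {B0,B1} ∩ {B0,B1,B3,B6} = {B0,B1}; idom=B1
  B7: preds {B4,B5}: {B0,B1,B4} ∩ {B0,B1,B3,B5} = {B0,B1}; idom=B1
  B8: preds {B2,B3,B5}: {B0,B2} ∩ {B0,B1,B3} ∩ {B0,B1,B3,B5} = {B0}; idom=B0

DF walk-up:
  join B3 pred B1: · stop@B1
  join B3 pred B6: B6→B3 stop@B1
  join B7 pred B4: B4 stop@B1
  join B7 pred B5: B5→B3 stop@B1
  join B8 pred B2: B2 stop@B0
  join B8 pred B3: B3→B1 stop@B0
  join B8 pred B5: B5→B3→B1 stop@B0
  B0: DF=∅
  B1: DF={B8}
  B2: DF={B8}
  B3: DF={B3,B7,B8}
  B4: DF={B7}
  B5: DF={B7,B8}
  B6: DF={B3}
  B7: DF=∅
  B8: DF=∅

φ for p: defs {B1,B4}
  DF⁺ = {B7,B8}

Answer: ["B7", "B8"]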